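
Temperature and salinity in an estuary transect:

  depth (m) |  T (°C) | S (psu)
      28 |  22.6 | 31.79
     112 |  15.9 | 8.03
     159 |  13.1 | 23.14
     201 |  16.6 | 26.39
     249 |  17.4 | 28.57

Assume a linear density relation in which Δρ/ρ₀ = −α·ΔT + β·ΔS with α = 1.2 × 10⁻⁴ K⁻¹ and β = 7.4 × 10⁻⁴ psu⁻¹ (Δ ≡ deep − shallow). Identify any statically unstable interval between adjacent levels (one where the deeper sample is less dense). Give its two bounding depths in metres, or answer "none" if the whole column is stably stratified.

Evaluate Δρ/ρ₀ = −αΔT + βΔS across each adjacent pair:
  28–112 m: −αΔT+βΔS = −(1.2 × 10⁻⁴)(-6.7)+(7.4 × 10⁻⁴)(-23.76) = -0.017 → UNSTABLE
  112–159 m: −αΔT+βΔS = −(1.2 × 10⁻⁴)(-2.8)+(7.4 × 10⁻⁴)(+15.11) = 0.012 → stable
  159–201 m: −αΔT+βΔS = −(1.2 × 10⁻⁴)(+3.5)+(7.4 × 10⁻⁴)(+3.25) = 2.0 × 10⁻³ → stable
  201–249 m: −αΔT+βΔS = −(1.2 × 10⁻⁴)(+0.8)+(7.4 × 10⁻⁴)(+2.18) = 1.5 × 10⁻³ → stable
The 28–112 m interval has Δρ < 0: lighter water underlies denser water.

28–112 m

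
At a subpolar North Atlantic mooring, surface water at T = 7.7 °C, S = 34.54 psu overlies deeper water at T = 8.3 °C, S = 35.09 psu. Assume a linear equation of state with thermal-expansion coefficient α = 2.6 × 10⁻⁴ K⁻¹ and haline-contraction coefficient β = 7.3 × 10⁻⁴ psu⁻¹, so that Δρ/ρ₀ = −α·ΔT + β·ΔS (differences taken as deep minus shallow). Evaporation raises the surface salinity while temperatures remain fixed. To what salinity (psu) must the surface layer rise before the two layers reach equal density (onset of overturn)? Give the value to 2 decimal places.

34.88 psu

Neutral buoyancy requires −α(T_deep − T_surf) + β(S_deep − S_surf′) = 0.
S_surf′ = S_deep − (α/β)·ΔT = 35.09 − (2.6 × 10⁻⁴/7.3 × 10⁻⁴)·(+0.6) = 34.8763 psu.
Increase required: 34.8763 − 34.54 = 0.3363 psu.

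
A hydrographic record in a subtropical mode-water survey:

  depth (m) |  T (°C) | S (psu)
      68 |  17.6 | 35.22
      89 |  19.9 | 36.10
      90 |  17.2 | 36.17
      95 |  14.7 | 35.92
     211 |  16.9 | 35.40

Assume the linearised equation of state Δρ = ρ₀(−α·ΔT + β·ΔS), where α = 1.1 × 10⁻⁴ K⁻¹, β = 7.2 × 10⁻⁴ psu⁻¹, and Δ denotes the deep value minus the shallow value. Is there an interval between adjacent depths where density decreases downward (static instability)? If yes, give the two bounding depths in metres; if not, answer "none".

Evaluate Δρ/ρ₀ = −αΔT + βΔS across each adjacent pair:
  68–89 m: −αΔT+βΔS = −(1.1 × 10⁻⁴)(+2.3)+(7.2 × 10⁻⁴)(+0.88) = 3.8 × 10⁻⁴ → stable
  89–90 m: −αΔT+βΔS = −(1.1 × 10⁻⁴)(-2.7)+(7.2 × 10⁻⁴)(+0.07) = 3.5 × 10⁻⁴ → stable
  90–95 m: −αΔT+βΔS = −(1.1 × 10⁻⁴)(-2.5)+(7.2 × 10⁻⁴)(-0.25) = 9.5 × 10⁻⁵ → stable
  95–211 m: −αΔT+βΔS = −(1.1 × 10⁻⁴)(+2.2)+(7.2 × 10⁻⁴)(-0.52) = -6.2 × 10⁻⁴ → UNSTABLE
The 95–211 m interval has Δρ < 0: lighter water underlies denser water.

95–211 m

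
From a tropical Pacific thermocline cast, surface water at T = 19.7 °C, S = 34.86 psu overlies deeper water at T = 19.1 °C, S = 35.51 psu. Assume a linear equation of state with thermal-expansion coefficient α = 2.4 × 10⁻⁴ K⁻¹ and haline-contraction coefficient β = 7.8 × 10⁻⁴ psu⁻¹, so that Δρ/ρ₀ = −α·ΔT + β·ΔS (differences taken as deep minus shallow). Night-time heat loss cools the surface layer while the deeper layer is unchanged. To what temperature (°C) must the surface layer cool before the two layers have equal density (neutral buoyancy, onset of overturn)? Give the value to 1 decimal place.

17.0 °C

Neutral buoyancy requires Δρ = 0, i.e. −α(T_deep − T_surf′) + β(S_deep − S_surf) = 0.
T_surf′ = T_deep − (β/α)·ΔS = 19.1 − (7.8 × 10⁻⁴/2.4 × 10⁻⁴)·(+0.65) = 16.988 °C.
Cooling required: 19.7 − (16.988) = 2.712 °C.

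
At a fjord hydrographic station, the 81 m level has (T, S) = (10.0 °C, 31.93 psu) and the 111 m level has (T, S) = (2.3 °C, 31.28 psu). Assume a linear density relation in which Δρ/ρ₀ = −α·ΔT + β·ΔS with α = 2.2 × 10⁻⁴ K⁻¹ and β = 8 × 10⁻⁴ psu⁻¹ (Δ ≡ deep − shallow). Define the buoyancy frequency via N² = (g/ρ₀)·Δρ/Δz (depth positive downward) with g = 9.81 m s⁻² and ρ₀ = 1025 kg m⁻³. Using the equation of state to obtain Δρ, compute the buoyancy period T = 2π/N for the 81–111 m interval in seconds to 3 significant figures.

ΔT = -7.7 K, ΔS = -0.65 psu (deep − shallow).
Δρ/ρ₀ = −αΔT + βΔS = 1.694 × 10⁻³ − 5.20 × 10⁻⁴ = 1.174 × 10⁻³, so Δρ ≈ 1.203 kg m⁻³.
N² = (g/ρ₀)·Δρ/Δz = g·(Δρ/ρ₀)/Δz = 9.81 × 1.174 × 10⁻³ / 30 = 3.8390 × 10⁻⁴ s⁻².
N = √(3.8390 × 10⁻⁴) = 0.019593 rad s⁻¹ → T = 2π/N = 320.69 s ≈ 321 s.

321 s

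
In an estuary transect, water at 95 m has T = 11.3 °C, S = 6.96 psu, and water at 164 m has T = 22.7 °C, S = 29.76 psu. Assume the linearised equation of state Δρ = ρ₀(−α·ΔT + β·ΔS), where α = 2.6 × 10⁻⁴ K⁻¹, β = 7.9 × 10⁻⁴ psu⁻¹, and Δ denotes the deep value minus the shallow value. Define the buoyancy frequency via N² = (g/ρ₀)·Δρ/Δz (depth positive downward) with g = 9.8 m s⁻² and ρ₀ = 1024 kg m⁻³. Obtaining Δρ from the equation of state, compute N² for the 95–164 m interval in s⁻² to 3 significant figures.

ΔT = +11.4 K, ΔS = +22.80 psu (deep − shallow).
Δρ/ρ₀ = −αΔT + βΔS = -2.964 × 10⁻³ + 0.018012 = 0.015048, so Δρ ≈ 15.41 kg m⁻³.
N² = (g/ρ₀)·Δρ/Δz = g·(Δρ/ρ₀)/Δz = 9.8 × 0.015048 / 69 = 2.1373 × 10⁻³ s⁻² ≈ 2.14 × 10⁻³ s⁻².

2.14 × 10⁻³ s⁻²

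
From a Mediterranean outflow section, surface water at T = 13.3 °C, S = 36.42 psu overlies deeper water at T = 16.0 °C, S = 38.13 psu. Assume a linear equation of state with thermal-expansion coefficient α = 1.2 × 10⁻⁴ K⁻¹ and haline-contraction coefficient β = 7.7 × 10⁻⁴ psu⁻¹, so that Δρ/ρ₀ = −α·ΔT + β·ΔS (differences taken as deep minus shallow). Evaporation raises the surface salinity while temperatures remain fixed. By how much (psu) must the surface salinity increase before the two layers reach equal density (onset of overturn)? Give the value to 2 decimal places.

Neutral buoyancy requires −α(T_deep − T_surf) + β(S_deep − S_surf′) = 0.
S_surf′ = S_deep − (α/β)·ΔT = 38.13 − (1.2 × 10⁻⁴/7.7 × 10⁻⁴)·(+2.7) = 37.7092 psu.
Increase required: 37.7092 − 36.42 = 1.2892 psu.

1.29 psu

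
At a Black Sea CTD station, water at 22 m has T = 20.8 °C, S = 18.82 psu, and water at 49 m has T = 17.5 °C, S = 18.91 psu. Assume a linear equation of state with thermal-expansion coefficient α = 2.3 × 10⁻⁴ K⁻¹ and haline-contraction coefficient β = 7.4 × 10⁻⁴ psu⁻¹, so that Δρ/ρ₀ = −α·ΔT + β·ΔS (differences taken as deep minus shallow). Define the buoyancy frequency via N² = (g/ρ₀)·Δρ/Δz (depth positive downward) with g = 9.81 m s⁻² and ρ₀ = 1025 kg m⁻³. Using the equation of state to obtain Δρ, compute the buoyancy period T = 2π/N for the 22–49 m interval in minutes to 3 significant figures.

ΔT = -3.3 K, ΔS = +0.09 psu (deep − shallow).
Δρ/ρ₀ = −αΔT + βΔS = 7.59 × 10⁻⁴ + 6.66 × 10⁻⁵ = 8.256 × 10⁻⁴, so Δρ ≈ 0.8462 kg m⁻³.
N² = (g/ρ₀)·Δρ/Δz = g·(Δρ/ρ₀)/Δz = 9.81 × 8.256 × 10⁻⁴ / 27 = 2.9997 × 10⁻⁴ s⁻².
N = √(2.9997 × 10⁻⁴) = 0.017320 rad s⁻¹ → T = 2π/N = 362.77 s = 6.0462 min ≈ 6.05 min.

6.05 min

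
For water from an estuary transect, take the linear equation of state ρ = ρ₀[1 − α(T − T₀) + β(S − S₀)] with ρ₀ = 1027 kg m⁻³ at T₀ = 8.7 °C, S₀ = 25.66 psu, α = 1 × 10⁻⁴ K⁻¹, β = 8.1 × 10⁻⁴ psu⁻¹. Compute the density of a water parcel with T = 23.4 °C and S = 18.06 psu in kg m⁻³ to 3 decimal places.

T − T₀ = +14.7 K, S − S₀ = -7.60 psu.
Bracket = 1 − α·(+14.7) + β·(-7.60) = 1 + (-7.626 × 10⁻³) = 0.9923740.
ρ = 1027 × 0.9923740 = 1019.168 kg m⁻³.

1019.168 kg m⁻³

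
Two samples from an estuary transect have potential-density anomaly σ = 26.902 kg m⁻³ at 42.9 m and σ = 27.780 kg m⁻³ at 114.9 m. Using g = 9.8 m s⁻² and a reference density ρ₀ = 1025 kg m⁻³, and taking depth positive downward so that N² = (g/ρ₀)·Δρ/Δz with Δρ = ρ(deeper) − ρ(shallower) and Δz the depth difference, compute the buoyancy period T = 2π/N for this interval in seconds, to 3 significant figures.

Δρ = 1027.780 − 1026.902 = 0.878 kg m⁻³ over Δz = 114.9 − 42.9 = 72 m.
N² = (9.8/1025) × (0.878/72) = 1.1659 × 10⁻⁴ s⁻².
N = √(1.1659 × 10⁻⁴) = 0.010798 rad s⁻¹, so T = 2π/N = 581.88 s ≈ 582 s.

582 s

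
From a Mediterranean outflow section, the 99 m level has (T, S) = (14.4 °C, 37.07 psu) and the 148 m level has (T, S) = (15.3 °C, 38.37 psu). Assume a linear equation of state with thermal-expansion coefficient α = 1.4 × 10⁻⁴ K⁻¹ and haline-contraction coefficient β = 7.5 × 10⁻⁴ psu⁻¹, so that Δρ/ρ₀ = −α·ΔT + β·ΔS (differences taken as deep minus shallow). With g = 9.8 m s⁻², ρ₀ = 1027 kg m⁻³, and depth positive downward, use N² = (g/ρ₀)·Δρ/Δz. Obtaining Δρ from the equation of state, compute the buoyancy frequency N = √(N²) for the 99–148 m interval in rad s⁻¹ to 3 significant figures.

ΔT = +0.9 K, ΔS = +1.30 psu (deep − shallow).
Δρ/ρ₀ = −αΔT + βΔS = -1.26 × 10⁻⁴ + 9.75 × 10⁻⁴ = 8.49 × 10⁻⁴, so Δρ ≈ 0.8719 kg m⁻³.
N² = (g/ρ₀)·Δρ/Δz = g·(Δρ/ρ₀)/Δz = 9.8 × 8.49 × 10⁻⁴ / 49 = 1.6980 × 10⁻⁴ s⁻².
N = √(1.6980 × 10⁻⁴) = 0.013031 rad s⁻¹ ≈ 0.0130 rad s⁻¹.

0.0130 rad s⁻¹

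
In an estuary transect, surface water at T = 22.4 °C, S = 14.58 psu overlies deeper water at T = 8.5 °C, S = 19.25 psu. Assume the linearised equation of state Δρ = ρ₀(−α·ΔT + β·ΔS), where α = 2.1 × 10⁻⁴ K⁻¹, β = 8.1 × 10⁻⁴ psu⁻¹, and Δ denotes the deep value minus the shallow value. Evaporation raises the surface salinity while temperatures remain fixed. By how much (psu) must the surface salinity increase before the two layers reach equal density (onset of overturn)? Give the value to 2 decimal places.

8.27 psu

Neutral buoyancy requires −α(T_deep − T_surf) + β(S_deep − S_surf′) = 0.
S_surf′ = S_deep − (α/β)·ΔT = 19.25 − (2.1 × 10⁻⁴/8.1 × 10⁻⁴)·(-13.9) = 22.8537 psu.
Increase required: 22.8537 − 14.58 = 8.2737 psu.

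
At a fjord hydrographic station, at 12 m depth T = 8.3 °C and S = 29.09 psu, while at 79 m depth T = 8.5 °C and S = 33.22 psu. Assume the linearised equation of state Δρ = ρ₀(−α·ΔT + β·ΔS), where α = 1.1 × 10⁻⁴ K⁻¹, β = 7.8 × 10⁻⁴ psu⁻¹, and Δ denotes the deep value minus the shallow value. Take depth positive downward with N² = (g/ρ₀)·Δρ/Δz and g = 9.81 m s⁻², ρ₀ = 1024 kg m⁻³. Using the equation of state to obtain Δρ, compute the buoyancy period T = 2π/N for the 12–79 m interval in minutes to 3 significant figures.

4.84 min

ΔT = +0.2 K, ΔS = +4.13 psu (deep − shallow).
Δρ/ρ₀ = −αΔT + βΔS = -2.20 × 10⁻⁵ + 3.2214 × 10⁻³ = 3.1994 × 10⁻³, so Δρ ≈ 3.276 kg m⁻³.
N² = (g/ρ₀)·Δρ/Δz = g·(Δρ/ρ₀)/Δz = 9.81 × 3.1994 × 10⁻³ / 67 = 4.6845 × 10⁻⁴ s⁻².
N = √(4.6845 × 10⁻⁴) = 0.021644 rad s⁻¹ → T = 2π/N = 290.30 s = 4.8383 min ≈ 4.84 min.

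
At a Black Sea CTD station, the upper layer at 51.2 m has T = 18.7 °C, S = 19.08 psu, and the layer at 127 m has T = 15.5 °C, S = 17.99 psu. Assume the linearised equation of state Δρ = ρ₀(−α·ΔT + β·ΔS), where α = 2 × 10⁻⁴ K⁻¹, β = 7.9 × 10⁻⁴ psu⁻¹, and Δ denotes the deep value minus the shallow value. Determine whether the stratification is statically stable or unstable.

unstable

ΔT = 15.5 − 18.7 = -3.2 K and ΔS = 17.99 − 19.08 = -1.09 psu (deep − shallow).
−αΔT = 6.40 × 10⁻⁴; βΔS = -8.611 × 10⁻⁴; sum Δρ/ρ₀ = -2.211 × 10⁻⁴.
Δρ/ρ₀ < 0, so Δρ < 0: deeper water is lighter → statically unstable; the column would overturn.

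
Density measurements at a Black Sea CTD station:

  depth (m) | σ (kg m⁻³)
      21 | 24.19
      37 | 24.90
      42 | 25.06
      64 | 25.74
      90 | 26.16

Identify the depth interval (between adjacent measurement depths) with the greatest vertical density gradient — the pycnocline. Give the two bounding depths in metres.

21–37 m

Compute the density gradient over each adjacent pair:
  21–37 m: Δρ/Δz = 0.71/16 = 0.044 kg m⁻⁴
  37–42 m: Δρ/Δz = 0.16/5 = 0.032 kg m⁻⁴
  42–64 m: Δρ/Δz = 0.68/22 = 0.031 kg m⁻⁴
  64–90 m: Δρ/Δz = 0.42/26 = 0.016 kg m⁻⁴
The largest gradient is in the 21–37 m interval — the pycnocline.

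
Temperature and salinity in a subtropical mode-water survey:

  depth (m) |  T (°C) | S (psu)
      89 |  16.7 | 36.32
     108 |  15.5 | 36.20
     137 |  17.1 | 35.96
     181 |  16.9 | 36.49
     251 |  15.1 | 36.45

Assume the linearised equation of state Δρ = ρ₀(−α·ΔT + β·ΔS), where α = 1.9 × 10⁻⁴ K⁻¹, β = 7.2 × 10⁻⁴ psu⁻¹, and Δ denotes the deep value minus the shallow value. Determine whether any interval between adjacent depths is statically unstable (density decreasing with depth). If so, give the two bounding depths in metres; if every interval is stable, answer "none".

Evaluate Δρ/ρ₀ = −αΔT + βΔS across each adjacent pair:
  89–108 m: −αΔT+βΔS = −(1.9 × 10⁻⁴)(-1.2)+(7.2 × 10⁻⁴)(-0.12) = 1.4 × 10⁻⁴ → stable
  108–137 m: −αΔT+βΔS = −(1.9 × 10⁻⁴)(+1.6)+(7.2 × 10⁻⁴)(-0.24) = -4.8 × 10⁻⁴ → UNSTABLE
  137–181 m: −αΔT+βΔS = −(1.9 × 10⁻⁴)(-0.2)+(7.2 × 10⁻⁴)(+0.53) = 4.2 × 10⁻⁴ → stable
  181–251 m: −αΔT+βΔS = −(1.9 × 10⁻⁴)(-1.8)+(7.2 × 10⁻⁴)(-0.04) = 3.1 × 10⁻⁴ → stable
The 108–137 m interval has Δρ < 0: lighter water underlies denser water.

108–137 m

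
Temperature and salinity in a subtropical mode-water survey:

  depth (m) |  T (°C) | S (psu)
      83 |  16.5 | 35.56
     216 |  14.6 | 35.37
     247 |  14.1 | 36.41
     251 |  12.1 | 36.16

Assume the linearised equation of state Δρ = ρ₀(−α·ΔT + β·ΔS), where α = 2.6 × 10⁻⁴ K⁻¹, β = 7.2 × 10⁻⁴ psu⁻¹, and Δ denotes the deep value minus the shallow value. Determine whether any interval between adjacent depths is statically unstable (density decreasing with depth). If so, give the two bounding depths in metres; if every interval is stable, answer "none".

none

Evaluate Δρ/ρ₀ = −αΔT + βΔS across each adjacent pair:
  83–216 m: −αΔT+βΔS = −(2.6 × 10⁻⁴)(-1.9)+(7.2 × 10⁻⁴)(-0.19) = 3.6 × 10⁻⁴ → stable
  216–247 m: −αΔT+βΔS = −(2.6 × 10⁻⁴)(-0.5)+(7.2 × 10⁻⁴)(+1.04) = 8.8 × 10⁻⁴ → stable
  247–251 m: −αΔT+βΔS = −(2.6 × 10⁻⁴)(-2.0)+(7.2 × 10⁻⁴)(-0.25) = 3.4 × 10⁻⁴ → stable
Every interval has Δρ > 0: the column is stably stratified throughout.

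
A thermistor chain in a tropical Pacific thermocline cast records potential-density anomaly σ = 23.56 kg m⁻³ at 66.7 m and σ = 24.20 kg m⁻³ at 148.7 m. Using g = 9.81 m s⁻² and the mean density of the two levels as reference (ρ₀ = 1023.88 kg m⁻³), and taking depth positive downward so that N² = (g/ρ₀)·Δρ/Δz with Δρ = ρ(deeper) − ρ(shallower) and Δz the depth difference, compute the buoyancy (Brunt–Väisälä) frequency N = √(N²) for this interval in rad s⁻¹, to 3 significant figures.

Δρ = 1024.20 − 1023.56 = 0.64 kg m⁻³ over Δz = 148.7 − 66.7 = 82 m.
N² = (9.81/1023.88) × (0.64/82) = 7.4780 × 10⁻⁵ s⁻².
N = √(7.4780 × 10⁻⁵) = 8.6475 × 10⁻³ rad s⁻¹ ≈ 8.65 × 10⁻³ rad s⁻¹.

8.65 × 10⁻³ rad s⁻¹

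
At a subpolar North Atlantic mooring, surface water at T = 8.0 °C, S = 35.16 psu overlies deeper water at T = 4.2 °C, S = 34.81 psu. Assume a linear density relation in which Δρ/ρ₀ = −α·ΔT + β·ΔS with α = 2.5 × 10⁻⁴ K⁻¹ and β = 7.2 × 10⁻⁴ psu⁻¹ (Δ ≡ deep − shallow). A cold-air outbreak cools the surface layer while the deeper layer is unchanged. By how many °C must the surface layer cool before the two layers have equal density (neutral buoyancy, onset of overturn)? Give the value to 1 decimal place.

2.8 °C

Neutral buoyancy requires Δρ = 0, i.e. −α(T_deep − T_surf′) + β(S_deep − S_surf) = 0.
T_surf′ = T_deep − (β/α)·ΔS = 4.2 − (7.2 × 10⁻⁴/2.5 × 10⁻⁴)·(-0.35) = 5.208 °C.
Cooling required: 8.0 − (5.208) = 2.792 °C.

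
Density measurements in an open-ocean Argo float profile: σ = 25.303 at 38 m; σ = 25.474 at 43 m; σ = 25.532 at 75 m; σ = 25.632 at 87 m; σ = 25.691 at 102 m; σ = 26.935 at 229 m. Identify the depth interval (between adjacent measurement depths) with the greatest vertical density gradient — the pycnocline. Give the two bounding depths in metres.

38–43 m

Compute the density gradient over each adjacent pair:
  38–43 m: Δρ/Δz = 0.171/5 = 0.034 kg m⁻⁴
  43–75 m: Δρ/Δz = 0.058/32 = 1.8 × 10⁻³ kg m⁻⁴
  75–87 m: Δρ/Δz = 0.100/12 = 8.3 × 10⁻³ kg m⁻⁴
  87–102 m: Δρ/Δz = 0.059/15 = 3.9 × 10⁻³ kg m⁻⁴
  102–229 m: Δρ/Δz = 1.244/127 = 9.8 × 10⁻³ kg m⁻⁴
The largest gradient is in the 38–43 m interval — the pycnocline.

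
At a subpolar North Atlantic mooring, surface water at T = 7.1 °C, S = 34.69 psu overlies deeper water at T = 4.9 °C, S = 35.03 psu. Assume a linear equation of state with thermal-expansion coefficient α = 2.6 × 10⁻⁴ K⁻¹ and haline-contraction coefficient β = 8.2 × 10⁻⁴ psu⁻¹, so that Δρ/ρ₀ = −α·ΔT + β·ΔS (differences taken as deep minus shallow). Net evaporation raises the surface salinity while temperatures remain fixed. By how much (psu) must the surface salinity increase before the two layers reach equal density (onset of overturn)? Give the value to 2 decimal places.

1.04 psu

Neutral buoyancy requires −α(T_deep − T_surf) + β(S_deep − S_surf′) = 0.
S_surf′ = S_deep − (α/β)·ΔT = 35.03 − (2.6 × 10⁻⁴/8.2 × 10⁻⁴)·(-2.2) = 35.7276 psu.
Increase required: 35.7276 − 34.69 = 1.0376 psu.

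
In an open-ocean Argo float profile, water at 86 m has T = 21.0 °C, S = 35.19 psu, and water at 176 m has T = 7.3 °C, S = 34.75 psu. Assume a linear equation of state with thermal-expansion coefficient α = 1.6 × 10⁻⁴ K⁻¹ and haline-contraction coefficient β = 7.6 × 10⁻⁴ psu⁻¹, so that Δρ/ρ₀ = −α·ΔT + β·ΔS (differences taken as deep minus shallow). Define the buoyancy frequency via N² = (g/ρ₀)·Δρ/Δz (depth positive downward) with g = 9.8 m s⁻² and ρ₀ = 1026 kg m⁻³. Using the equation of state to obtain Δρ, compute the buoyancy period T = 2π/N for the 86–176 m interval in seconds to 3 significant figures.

ΔT = -13.7 K, ΔS = -0.44 psu (deep − shallow).
Δρ/ρ₀ = −αΔT + βΔS = 2.192 × 10⁻³ − 3.344 × 10⁻⁴ = 1.8576 × 10⁻³, so Δρ ≈ 1.906 kg m⁻³.
N² = (g/ρ₀)·Δρ/Δz = g·(Δρ/ρ₀)/Δz = 9.8 × 1.8576 × 10⁻³ / 90 = 2.0227 × 10⁻⁴ s⁻².
N = √(2.0227 × 10⁻⁴) = 0.014222 rad s⁻¹ → T = 2π/N = 441.79 s ≈ 442 s.

442 s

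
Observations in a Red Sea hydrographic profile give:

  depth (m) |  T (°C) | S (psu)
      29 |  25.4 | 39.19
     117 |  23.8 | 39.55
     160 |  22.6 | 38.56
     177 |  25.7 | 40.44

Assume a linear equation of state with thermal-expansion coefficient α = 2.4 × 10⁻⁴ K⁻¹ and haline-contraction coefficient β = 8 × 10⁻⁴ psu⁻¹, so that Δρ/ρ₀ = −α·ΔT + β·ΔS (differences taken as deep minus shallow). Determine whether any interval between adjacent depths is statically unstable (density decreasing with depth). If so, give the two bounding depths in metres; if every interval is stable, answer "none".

117–160 m

Evaluate Δρ/ρ₀ = −αΔT + βΔS across each adjacent pair:
  29–117 m: −αΔT+βΔS = −(2.4 × 10⁻⁴)(-1.6)+(8 × 10⁻⁴)(+0.36) = 6.7 × 10⁻⁴ → stable
  117–160 m: −αΔT+βΔS = −(2.4 × 10⁻⁴)(-1.2)+(8 × 10⁻⁴)(-0.99) = -5.0 × 10⁻⁴ → UNSTABLE
  160–177 m: −αΔT+βΔS = −(2.4 × 10⁻⁴)(+3.1)+(8 × 10⁻⁴)(+1.88) = 7.6 × 10⁻⁴ → stable
The 117–160 m interval has Δρ < 0: lighter water underlies denser water.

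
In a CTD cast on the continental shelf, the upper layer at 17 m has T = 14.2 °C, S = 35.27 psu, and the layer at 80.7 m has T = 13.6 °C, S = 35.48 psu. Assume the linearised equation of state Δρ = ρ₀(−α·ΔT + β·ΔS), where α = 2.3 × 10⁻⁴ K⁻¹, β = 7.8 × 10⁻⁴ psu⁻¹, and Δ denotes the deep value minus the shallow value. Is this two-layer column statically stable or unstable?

stable

ΔT = 13.6 − 14.2 = -0.6 K and ΔS = 35.48 − 35.27 = +0.21 psu (deep − shallow).
−αΔT = 1.38 × 10⁻⁴; βΔS = 1.638 × 10⁻⁴; sum Δρ/ρ₀ = 3.018 × 10⁻⁴.
Δρ/ρ₀ > 0, so Δρ > 0: deeper water is denser → statically stable.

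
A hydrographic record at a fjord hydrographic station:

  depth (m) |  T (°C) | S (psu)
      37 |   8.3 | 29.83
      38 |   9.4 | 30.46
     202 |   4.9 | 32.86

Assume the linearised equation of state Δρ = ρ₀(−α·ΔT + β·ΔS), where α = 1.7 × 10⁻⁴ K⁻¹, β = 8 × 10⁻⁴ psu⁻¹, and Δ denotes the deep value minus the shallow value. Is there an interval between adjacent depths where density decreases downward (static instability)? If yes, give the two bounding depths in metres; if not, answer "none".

Evaluate Δρ/ρ₀ = −αΔT + βΔS across each adjacent pair:
  37–38 m: −αΔT+βΔS = −(1.7 × 10⁻⁴)(+1.1)+(8 × 10⁻⁴)(+0.63) = 3.2 × 10⁻⁴ → stable
  38–202 m: −αΔT+βΔS = −(1.7 × 10⁻⁴)(-4.5)+(8 × 10⁻⁴)(+2.40) = 2.7 × 10⁻³ → stable
Every interval has Δρ > 0: the column is stably stratified throughout.

none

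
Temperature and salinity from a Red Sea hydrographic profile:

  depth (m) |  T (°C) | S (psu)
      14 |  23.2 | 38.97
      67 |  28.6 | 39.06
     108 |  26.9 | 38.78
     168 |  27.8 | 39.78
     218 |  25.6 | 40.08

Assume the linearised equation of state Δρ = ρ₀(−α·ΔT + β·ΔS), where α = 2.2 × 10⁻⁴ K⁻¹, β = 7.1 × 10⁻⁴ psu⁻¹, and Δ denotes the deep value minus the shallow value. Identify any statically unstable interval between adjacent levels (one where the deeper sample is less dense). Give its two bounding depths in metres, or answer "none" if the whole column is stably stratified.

Evaluate Δρ/ρ₀ = −αΔT + βΔS across each adjacent pair:
  14–67 m: −αΔT+βΔS = −(2.2 × 10⁻⁴)(+5.4)+(7.1 × 10⁻⁴)(+0.09) = -1.1 × 10⁻³ → UNSTABLE
  67–108 m: −αΔT+βΔS = −(2.2 × 10⁻⁴)(-1.7)+(7.1 × 10⁻⁴)(-0.28) = 1.8 × 10⁻⁴ → stable
  108–168 m: −αΔT+βΔS = −(2.2 × 10⁻⁴)(+0.9)+(7.1 × 10⁻⁴)(+1.00) = 5.1 × 10⁻⁴ → stable
  168–218 m: −αΔT+βΔS = −(2.2 × 10⁻⁴)(-2.2)+(7.1 × 10⁻⁴)(+0.30) = 7.0 × 10⁻⁴ → stable
The 14–67 m interval has Δρ < 0: lighter water underlies denser water.

14–67 m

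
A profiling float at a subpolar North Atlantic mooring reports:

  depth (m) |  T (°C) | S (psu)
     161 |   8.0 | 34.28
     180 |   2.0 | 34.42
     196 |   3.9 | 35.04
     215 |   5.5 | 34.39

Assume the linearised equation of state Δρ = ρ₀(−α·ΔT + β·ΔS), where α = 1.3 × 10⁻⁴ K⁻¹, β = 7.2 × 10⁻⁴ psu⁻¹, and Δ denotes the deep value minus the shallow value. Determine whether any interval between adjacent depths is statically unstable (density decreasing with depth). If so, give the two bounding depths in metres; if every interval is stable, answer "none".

196–215 m

Evaluate Δρ/ρ₀ = −αΔT + βΔS across each adjacent pair:
  161–180 m: −αΔT+βΔS = −(1.3 × 10⁻⁴)(-6.0)+(7.2 × 10⁻⁴)(+0.14) = 8.8 × 10⁻⁴ → stable
  180–196 m: −αΔT+βΔS = −(1.3 × 10⁻⁴)(+1.9)+(7.2 × 10⁻⁴)(+0.62) = 2.0 × 10⁻⁴ → stable
  196–215 m: −αΔT+βΔS = −(1.3 × 10⁻⁴)(+1.6)+(7.2 × 10⁻⁴)(-0.65) = -6.8 × 10⁻⁴ → UNSTABLE
The 196–215 m interval has Δρ < 0: lighter water underlies denser water.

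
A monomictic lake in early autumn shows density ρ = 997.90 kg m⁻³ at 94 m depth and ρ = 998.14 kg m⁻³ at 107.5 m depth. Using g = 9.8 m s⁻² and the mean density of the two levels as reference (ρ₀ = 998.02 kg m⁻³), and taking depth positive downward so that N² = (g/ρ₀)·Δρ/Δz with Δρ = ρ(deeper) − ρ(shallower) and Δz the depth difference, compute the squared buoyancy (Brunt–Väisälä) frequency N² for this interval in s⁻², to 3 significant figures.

1.75 × 10⁻⁴ s⁻²

Δρ = 998.14 − 997.90 = 0.24 kg m⁻³ over Δz = 107.5 − 94 = 13.5 m.
N² = (9.8/998.02) × (0.24/13.5) = 1.7457 × 10⁻⁴ s⁻² ≈ 1.75 × 10⁻⁴ s⁻².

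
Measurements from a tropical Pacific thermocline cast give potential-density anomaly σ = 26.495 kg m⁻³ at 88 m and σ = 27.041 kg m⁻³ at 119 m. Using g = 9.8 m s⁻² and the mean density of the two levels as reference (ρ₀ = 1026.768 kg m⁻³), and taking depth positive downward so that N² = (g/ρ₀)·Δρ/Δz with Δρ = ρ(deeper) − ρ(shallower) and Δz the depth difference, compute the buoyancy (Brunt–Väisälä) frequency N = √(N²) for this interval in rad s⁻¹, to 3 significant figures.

0.0130 rad s⁻¹

Δρ = 1027.041 − 1026.495 = 0.546 kg m⁻³ over Δz = 119 − 88 = 31 m.
N² = (9.8/1026.768) × (0.546/31) = 1.6811 × 10⁻⁴ s⁻².
N = √(1.6811 × 10⁻⁴) = 0.012966 rad s⁻¹ ≈ 0.0130 rad s⁻¹.
A positive N² confirms static stability across the interval.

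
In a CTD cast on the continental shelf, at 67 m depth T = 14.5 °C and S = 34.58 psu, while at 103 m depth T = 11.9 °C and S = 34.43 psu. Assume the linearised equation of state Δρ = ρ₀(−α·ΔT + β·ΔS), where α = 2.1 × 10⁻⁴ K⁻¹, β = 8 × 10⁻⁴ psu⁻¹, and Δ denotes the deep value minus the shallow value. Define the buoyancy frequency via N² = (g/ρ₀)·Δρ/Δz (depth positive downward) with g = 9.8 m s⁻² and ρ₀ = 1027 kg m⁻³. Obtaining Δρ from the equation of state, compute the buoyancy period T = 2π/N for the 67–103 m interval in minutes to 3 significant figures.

ΔT = -2.6 K, ΔS = -0.15 psu (deep − shallow).
Δρ/ρ₀ = −αΔT + βΔS = 5.46 × 10⁻⁴ − 1.20 × 10⁻⁴ = 4.26 × 10⁻⁴, so Δρ ≈ 0.4375 kg m⁻³.
N² = (g/ρ₀)·Δρ/Δz = g·(Δρ/ρ₀)/Δz = 9.8 × 4.26 × 10⁻⁴ / 36 = 1.1597 × 10⁻⁴ s⁻².
N = √(1.1597 × 10⁻⁴) = 0.010769 rad s⁻¹ → T = 2π/N = 583.45 s = 9.7242 min ≈ 9.72 min.

9.72 min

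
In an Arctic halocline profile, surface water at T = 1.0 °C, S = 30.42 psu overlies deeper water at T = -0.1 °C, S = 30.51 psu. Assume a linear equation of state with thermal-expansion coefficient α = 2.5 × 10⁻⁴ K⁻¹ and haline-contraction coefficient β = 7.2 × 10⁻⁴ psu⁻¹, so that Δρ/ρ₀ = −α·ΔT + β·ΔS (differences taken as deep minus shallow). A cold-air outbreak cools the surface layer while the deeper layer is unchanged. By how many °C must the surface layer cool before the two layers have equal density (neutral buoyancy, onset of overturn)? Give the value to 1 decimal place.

1.4 °C

Neutral buoyancy requires Δρ = 0, i.e. −α(T_deep − T_surf′) + β(S_deep − S_surf) = 0.
T_surf′ = T_deep − (β/α)·ΔS = -0.1 − (7.2 × 10⁻⁴/2.5 × 10⁻⁴)·(+0.09) = -0.359 °C.
Cooling required: 1.0 − (-0.359) = 1.359 °C.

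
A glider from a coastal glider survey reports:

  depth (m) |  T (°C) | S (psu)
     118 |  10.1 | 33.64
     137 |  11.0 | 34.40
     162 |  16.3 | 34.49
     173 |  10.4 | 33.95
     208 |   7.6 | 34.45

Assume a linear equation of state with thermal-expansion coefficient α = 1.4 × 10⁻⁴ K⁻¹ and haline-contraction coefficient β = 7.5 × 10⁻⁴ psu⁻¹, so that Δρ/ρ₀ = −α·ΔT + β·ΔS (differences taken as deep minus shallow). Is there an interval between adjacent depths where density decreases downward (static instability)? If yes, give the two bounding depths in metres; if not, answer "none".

Evaluate Δρ/ρ₀ = −αΔT + βΔS across each adjacent pair:
  118–137 m: −αΔT+βΔS = −(1.4 × 10⁻⁴)(+0.9)+(7.5 × 10⁻⁴)(+0.76) = 4.4 × 10⁻⁴ → stable
  137–162 m: −αΔT+βΔS = −(1.4 × 10⁻⁴)(+5.3)+(7.5 × 10⁻⁴)(+0.09) = -6.7 × 10⁻⁴ → UNSTABLE
  162–173 m: −αΔT+βΔS = −(1.4 × 10⁻⁴)(-5.9)+(7.5 × 10⁻⁴)(-0.54) = 4.2 × 10⁻⁴ → stable
  173–208 m: −αΔT+βΔS = −(1.4 × 10⁻⁴)(-2.8)+(7.5 × 10⁻⁴)(+0.50) = 7.7 × 10⁻⁴ → stable
The 137–162 m interval has Δρ < 0: lighter water underlies denser water.

137–162 m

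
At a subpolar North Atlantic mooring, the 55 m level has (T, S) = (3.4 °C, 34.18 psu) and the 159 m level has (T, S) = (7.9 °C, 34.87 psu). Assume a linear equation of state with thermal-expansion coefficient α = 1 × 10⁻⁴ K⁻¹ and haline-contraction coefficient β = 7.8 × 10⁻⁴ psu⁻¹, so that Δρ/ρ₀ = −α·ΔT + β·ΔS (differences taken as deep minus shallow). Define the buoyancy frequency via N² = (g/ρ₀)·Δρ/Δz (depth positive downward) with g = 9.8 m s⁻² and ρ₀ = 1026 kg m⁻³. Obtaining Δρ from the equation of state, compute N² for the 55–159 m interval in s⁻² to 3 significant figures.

8.31 × 10⁻⁶ s⁻²

ΔT = +4.5 K, ΔS = +0.69 psu (deep − shallow).
Δρ/ρ₀ = −αΔT + βΔS = -4.50 × 10⁻⁴ + 5.382 × 10⁻⁴ = 8.82 × 10⁻⁵, so Δρ ≈ 0.09049 kg m⁻³.
N² = (g/ρ₀)·Δρ/Δz = g·(Δρ/ρ₀)/Δz = 9.8 × 8.82 × 10⁻⁵ / 104 = 8.3112 × 10⁻⁶ s⁻² ≈ 8.31 × 10⁻⁶ s⁻².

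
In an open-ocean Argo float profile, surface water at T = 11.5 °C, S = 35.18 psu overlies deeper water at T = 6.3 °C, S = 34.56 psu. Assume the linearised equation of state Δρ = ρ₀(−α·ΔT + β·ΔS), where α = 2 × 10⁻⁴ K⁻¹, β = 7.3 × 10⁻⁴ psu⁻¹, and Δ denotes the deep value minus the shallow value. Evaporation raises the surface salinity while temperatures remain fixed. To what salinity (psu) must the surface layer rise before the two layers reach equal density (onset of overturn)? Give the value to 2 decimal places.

Neutral buoyancy requires −α(T_deep − T_surf) + β(S_deep − S_surf′) = 0.
S_surf′ = S_deep − (α/β)·ΔT = 34.56 − (2 × 10⁻⁴/7.3 × 10⁻⁴)·(-5.2) = 35.9847 psu.
Increase required: 35.9847 − 35.18 = 0.8047 psu.

35.98 psu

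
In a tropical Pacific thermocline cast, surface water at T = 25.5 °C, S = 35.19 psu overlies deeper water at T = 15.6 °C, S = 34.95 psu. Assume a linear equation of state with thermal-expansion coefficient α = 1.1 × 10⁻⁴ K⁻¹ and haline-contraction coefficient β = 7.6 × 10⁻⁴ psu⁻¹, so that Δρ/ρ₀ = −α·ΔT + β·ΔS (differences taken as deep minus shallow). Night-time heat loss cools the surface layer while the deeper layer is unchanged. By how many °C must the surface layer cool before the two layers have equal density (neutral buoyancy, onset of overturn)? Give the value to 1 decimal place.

Neutral buoyancy requires Δρ = 0, i.e. −α(T_deep − T_surf′) + β(S_deep − S_surf) = 0.
T_surf′ = T_deep − (β/α)·ΔS = 15.6 − (7.6 × 10⁻⁴/1.1 × 10⁻⁴)·(-0.24) = 17.258 °C.
Cooling required: 25.5 − (17.258) = 8.242 °C.

8.2 °C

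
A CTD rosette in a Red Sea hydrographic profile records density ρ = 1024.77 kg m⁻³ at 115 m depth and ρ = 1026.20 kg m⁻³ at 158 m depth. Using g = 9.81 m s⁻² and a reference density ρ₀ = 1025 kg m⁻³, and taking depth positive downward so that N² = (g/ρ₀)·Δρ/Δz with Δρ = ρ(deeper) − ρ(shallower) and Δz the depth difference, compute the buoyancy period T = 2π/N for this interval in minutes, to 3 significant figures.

5.87 min

Δρ = 1026.20 − 1024.77 = 1.43 kg m⁻³ over Δz = 158 − 115 = 43 m.
N² = (9.81/1025) × (1.43/43) = 3.1828 × 10⁻⁴ s⁻².
N = √(3.1828 × 10⁻⁴) = 0.017840 rad s⁻¹, so T = 2π/N = 352.20 s = 5.8700 min ≈ 5.87 min.
N² > 0, so the interval is statically stable.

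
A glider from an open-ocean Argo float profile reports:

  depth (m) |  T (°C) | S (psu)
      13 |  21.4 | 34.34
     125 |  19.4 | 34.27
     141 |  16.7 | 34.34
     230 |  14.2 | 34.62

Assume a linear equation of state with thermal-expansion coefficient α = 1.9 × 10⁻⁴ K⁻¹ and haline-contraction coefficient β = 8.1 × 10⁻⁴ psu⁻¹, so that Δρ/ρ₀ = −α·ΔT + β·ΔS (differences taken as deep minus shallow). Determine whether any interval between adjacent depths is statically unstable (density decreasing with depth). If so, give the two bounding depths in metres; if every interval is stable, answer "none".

none

Evaluate Δρ/ρ₀ = −αΔT + βΔS across each adjacent pair:
  13–125 m: −αΔT+βΔS = −(1.9 × 10⁻⁴)(-2.0)+(8.1 × 10⁻⁴)(-0.07) = 3.2 × 10⁻⁴ → stable
  125–141 m: −αΔT+βΔS = −(1.9 × 10⁻⁴)(-2.7)+(8.1 × 10⁻⁴)(+0.07) = 5.7 × 10⁻⁴ → stable
  141–230 m: −αΔT+βΔS = −(1.9 × 10⁻⁴)(-2.5)+(8.1 × 10⁻⁴)(+0.28) = 7.0 × 10⁻⁴ → stable
Every interval has Δρ > 0: the column is stably stratified throughout.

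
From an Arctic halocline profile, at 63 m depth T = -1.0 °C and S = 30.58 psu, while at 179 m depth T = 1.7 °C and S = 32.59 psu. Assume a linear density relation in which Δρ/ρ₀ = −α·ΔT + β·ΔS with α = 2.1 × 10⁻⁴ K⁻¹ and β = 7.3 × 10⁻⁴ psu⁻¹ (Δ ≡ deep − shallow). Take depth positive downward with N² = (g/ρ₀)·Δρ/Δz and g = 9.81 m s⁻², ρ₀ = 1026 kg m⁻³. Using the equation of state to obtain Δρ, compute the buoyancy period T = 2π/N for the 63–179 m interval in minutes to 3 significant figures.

12.0 min

ΔT = +2.7 K, ΔS = +2.01 psu (deep − shallow).
Δρ/ρ₀ = −αΔT + βΔS = -5.67 × 10⁻⁴ + 1.4673 × 10⁻³ = 9.003 × 10⁻⁴, so Δρ ≈ 0.9237 kg m⁻³.
N² = (g/ρ₀)·Δρ/Δz = g·(Δρ/ρ₀)/Δz = 9.81 × 9.003 × 10⁻⁴ / 116 = 7.6137 × 10⁻⁵ s⁻².
N = √(7.6137 × 10⁻⁵) = 8.7257 × 10⁻³ rad s⁻¹ → T = 2π/N = 720.08 s = 12.001 min ≈ 12.0 min.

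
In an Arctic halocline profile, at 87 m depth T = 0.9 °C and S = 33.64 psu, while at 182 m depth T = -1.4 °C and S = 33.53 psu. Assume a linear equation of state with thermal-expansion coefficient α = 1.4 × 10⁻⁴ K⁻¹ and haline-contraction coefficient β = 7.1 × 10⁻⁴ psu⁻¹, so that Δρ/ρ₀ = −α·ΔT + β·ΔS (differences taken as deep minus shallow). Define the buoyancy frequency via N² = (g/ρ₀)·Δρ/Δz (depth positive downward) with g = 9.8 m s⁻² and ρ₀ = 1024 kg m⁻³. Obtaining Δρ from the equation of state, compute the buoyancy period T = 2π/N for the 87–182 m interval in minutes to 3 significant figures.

20.9 min

ΔT = -2.3 K, ΔS = -0.11 psu (deep − shallow).
Δρ/ρ₀ = −αΔT + βΔS = 3.22 × 10⁻⁴ − 7.81 × 10⁻⁵ = 2.439 × 10⁻⁴, so Δρ ≈ 0.2498 kg m⁻³.
N² = (g/ρ₀)·Δρ/Δz = g·(Δρ/ρ₀)/Δz = 9.8 × 2.439 × 10⁻⁴ / 95 = 2.5160 × 10⁻⁵ s⁻².
N = √(2.5160 × 10⁻⁵) = 5.0160 × 10⁻³ rad s⁻¹ → T = 2π/N = 1.2526 × 10³ s = 20.877 min ≈ 20.9 min.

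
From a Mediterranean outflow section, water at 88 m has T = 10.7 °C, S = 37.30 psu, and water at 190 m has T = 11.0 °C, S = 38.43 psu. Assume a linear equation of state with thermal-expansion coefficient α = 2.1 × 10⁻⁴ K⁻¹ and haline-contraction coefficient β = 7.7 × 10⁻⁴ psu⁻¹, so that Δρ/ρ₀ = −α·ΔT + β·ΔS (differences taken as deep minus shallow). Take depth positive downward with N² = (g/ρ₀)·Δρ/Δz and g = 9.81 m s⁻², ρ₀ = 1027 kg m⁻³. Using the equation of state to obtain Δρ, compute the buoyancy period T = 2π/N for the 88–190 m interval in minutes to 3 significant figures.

ΔT = +0.3 K, ΔS = +1.13 psu (deep − shallow).
Δρ/ρ₀ = −αΔT + βΔS = -6.30 × 10⁻⁵ + 8.701 × 10⁻⁴ = 8.071 × 10⁻⁴, so Δρ ≈ 0.8289 kg m⁻³.
N² = (g/ρ₀)·Δρ/Δz = g·(Δρ/ρ₀)/Δz = 9.81 × 8.071 × 10⁻⁴ / 102 = 7.7624 × 10⁻⁵ s⁻².
N = √(7.7624 × 10⁻⁵) = 8.8104 × 10⁻³ rad s⁻¹ → T = 2π/N = 713.16 s = 11.886 min ≈ 11.9 min.

11.9 min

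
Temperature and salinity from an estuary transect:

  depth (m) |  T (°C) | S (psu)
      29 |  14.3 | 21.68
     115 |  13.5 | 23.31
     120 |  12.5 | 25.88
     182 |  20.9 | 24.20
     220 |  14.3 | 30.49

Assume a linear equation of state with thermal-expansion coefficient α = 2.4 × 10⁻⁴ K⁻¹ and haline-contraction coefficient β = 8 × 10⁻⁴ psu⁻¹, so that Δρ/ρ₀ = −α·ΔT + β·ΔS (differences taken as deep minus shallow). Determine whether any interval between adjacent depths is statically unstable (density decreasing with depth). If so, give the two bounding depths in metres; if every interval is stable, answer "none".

120–182 m

Evaluate Δρ/ρ₀ = −αΔT + βΔS across each adjacent pair:
  29–115 m: −αΔT+βΔS = −(2.4 × 10⁻⁴)(-0.8)+(8 × 10⁻⁴)(+1.63) = 1.5 × 10⁻³ → stable
  115–120 m: −αΔT+βΔS = −(2.4 × 10⁻⁴)(-1.0)+(8 × 10⁻⁴)(+2.57) = 2.3 × 10⁻³ → stable
  120–182 m: −αΔT+βΔS = −(2.4 × 10⁻⁴)(+8.4)+(8 × 10⁻⁴)(-1.68) = -3.4 × 10⁻³ → UNSTABLE
  182–220 m: −αΔT+βΔS = −(2.4 × 10⁻⁴)(-6.6)+(8 × 10⁻⁴)(+6.29) = 6.6 × 10⁻³ → stable
The 120–182 m interval has Δρ < 0: lighter water underlies denser water.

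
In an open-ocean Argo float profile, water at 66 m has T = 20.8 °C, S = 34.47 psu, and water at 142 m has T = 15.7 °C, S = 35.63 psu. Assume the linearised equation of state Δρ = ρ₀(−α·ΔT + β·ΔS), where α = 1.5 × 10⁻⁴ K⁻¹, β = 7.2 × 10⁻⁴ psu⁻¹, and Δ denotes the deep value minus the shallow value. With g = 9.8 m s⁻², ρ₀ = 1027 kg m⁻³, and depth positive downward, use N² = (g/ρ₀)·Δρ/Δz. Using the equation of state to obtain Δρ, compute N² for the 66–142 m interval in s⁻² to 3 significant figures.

2.06 × 10⁻⁴ s⁻²

ΔT = -5.1 K, ΔS = +1.16 psu (deep − shallow).
Δρ/ρ₀ = −αΔT + βΔS = 7.65 × 10⁻⁴ + 8.352 × 10⁻⁴ = 1.6002 × 10⁻³, so Δρ ≈ 1.643 kg m⁻³.
N² = (g/ρ₀)·Δρ/Δz = g·(Δρ/ρ₀)/Δz = 9.8 × 1.6002 × 10⁻³ / 76 = 2.0634 × 10⁻⁴ s⁻² ≈ 2.06 × 10⁻⁴ s⁻².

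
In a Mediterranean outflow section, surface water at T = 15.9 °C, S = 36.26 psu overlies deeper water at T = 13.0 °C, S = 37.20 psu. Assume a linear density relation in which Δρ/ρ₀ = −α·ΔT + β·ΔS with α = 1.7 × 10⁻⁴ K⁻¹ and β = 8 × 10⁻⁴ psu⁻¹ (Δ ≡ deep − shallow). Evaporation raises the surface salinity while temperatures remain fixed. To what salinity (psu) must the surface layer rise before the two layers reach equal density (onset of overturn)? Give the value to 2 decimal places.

37.82 psu

Neutral buoyancy requires −α(T_deep − T_surf) + β(S_deep − S_surf′) = 0.
S_surf′ = S_deep − (α/β)·ΔT = 37.20 − (1.7 × 10⁻⁴/8 × 10⁻⁴)·(-2.9) = 37.8163 psu.
Increase required: 37.8163 − 36.26 = 1.5563 psu.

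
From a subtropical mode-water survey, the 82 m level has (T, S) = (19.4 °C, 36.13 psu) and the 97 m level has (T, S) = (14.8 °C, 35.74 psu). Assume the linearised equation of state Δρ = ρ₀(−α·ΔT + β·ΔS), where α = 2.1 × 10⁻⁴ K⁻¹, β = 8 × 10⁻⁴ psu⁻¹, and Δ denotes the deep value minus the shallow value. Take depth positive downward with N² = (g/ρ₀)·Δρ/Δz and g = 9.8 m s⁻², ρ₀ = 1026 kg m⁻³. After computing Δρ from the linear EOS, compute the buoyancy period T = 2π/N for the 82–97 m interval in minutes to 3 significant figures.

ΔT = -4.6 K, ΔS = -0.39 psu (deep − shallow).
Δρ/ρ₀ = −αΔT + βΔS = 9.66 × 10⁻⁴ − 3.12 × 10⁻⁴ = 6.54 × 10⁻⁴, so Δρ ≈ 0.6710 kg m⁻³.
N² = (g/ρ₀)·Δρ/Δz = g·(Δρ/ρ₀)/Δz = 9.8 × 6.54 × 10⁻⁴ / 15 = 4.2728 × 10⁻⁴ s⁻².
N = √(4.2728 × 10⁻⁴) = 0.020671 rad s⁻¹ → T = 2π/N = 303.96 s = 5.0660 min ≈ 5.07 min.

5.07 min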